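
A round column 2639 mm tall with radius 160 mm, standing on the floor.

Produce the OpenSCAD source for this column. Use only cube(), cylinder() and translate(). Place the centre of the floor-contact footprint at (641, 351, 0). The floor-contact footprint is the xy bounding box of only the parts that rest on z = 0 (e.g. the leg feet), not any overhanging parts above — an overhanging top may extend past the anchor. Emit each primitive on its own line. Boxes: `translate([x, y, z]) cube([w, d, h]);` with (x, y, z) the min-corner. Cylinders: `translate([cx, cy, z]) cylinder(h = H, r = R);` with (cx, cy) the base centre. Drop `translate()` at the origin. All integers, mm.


translate([641, 351, 0]) cylinder(h = 2639, r = 160);


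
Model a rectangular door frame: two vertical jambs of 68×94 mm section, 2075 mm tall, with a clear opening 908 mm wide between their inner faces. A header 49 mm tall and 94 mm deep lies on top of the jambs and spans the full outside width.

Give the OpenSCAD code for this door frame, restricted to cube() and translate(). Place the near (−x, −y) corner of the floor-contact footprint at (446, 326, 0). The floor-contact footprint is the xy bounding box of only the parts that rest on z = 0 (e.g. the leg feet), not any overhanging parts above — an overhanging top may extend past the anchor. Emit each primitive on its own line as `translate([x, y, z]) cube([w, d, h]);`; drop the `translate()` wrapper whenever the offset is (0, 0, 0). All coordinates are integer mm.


translate([446, 326, 0]) cube([68, 94, 2075]);
translate([1422, 326, 0]) cube([68, 94, 2075]);
translate([446, 326, 2075]) cube([1044, 94, 49]);


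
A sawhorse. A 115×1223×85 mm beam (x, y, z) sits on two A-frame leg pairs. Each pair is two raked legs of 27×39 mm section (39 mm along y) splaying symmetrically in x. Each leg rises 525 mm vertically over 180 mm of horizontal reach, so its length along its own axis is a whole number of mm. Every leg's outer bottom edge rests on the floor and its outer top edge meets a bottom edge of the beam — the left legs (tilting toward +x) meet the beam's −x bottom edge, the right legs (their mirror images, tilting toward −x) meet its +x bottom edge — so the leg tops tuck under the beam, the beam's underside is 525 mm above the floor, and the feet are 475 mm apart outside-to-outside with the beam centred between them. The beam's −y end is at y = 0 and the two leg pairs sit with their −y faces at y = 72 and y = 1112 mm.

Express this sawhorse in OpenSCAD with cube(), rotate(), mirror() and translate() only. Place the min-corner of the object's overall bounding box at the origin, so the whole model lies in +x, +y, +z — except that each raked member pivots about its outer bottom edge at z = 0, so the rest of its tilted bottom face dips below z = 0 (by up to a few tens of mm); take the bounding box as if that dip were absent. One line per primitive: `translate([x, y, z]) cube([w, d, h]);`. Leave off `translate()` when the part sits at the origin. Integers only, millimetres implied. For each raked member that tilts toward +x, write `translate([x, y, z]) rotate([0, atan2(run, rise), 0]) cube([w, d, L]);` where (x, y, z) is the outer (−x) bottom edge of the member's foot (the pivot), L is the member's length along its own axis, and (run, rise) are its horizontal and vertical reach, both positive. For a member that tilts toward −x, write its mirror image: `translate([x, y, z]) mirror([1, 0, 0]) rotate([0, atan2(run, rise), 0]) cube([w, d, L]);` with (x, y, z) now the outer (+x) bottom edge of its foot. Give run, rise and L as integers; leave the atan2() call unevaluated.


translate([180, 0, 525]) cube([115, 1223, 85]);
translate([0, 72, 0]) rotate([0, atan2(180, 525), 0]) cube([27, 39, 555]);
translate([475, 72, 0]) mirror([1, 0, 0]) rotate([0, atan2(180, 525), 0]) cube([27, 39, 555]);
translate([0, 1112, 0]) rotate([0, atan2(180, 525), 0]) cube([27, 39, 555]);
translate([475, 1112, 0]) mirror([1, 0, 0]) rotate([0, atan2(180, 525), 0]) cube([27, 39, 555]);


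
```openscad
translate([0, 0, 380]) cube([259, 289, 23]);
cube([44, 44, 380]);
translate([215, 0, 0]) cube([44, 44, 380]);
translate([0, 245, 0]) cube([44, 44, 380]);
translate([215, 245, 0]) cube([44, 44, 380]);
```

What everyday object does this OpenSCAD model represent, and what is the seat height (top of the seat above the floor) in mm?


A stool. The seat height is 403 mm.

A 259×289×23 slab at z = 380 on four corner posts — a stool. The seat top is 380 + 23 = 403 mm.


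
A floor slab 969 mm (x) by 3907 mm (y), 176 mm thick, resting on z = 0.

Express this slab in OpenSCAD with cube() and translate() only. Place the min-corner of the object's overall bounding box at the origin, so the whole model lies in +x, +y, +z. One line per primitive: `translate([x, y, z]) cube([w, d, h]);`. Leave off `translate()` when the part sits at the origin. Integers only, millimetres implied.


cube([969, 3907, 176]);


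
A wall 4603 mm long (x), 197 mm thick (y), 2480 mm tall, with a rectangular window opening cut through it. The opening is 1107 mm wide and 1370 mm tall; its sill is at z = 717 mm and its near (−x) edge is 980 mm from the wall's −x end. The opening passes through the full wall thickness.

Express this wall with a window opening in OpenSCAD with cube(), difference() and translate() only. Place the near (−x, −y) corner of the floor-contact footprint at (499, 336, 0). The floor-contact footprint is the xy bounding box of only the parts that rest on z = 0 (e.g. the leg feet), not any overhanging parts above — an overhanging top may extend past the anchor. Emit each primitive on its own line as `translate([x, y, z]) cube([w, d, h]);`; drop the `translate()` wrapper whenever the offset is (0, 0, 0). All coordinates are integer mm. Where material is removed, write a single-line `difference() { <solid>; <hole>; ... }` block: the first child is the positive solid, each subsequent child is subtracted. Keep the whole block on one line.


difference() { translate([499, 336, 0]) cube([4603, 197, 2480]); translate([1479, 336, 717]) cube([1107, 197, 1370]); }


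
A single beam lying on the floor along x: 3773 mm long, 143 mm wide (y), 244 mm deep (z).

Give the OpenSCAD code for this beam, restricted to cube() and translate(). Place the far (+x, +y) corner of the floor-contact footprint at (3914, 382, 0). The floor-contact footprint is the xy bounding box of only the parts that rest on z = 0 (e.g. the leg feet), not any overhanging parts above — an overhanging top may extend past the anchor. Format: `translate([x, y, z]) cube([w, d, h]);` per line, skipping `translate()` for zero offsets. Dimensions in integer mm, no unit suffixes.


translate([141, 239, 0]) cube([3773, 143, 244]);


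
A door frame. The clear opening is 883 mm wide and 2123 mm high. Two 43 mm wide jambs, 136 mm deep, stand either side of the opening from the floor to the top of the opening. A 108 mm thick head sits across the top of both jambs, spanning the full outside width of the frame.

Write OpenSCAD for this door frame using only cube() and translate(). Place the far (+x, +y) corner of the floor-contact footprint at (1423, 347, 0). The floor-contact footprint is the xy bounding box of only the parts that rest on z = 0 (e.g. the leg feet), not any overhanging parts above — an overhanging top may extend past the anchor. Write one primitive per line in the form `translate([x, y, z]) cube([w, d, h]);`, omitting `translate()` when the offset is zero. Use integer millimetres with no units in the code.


translate([454, 211, 0]) cube([43, 136, 2123]);
translate([1380, 211, 0]) cube([43, 136, 2123]);
translate([454, 211, 2123]) cube([969, 136, 108]);


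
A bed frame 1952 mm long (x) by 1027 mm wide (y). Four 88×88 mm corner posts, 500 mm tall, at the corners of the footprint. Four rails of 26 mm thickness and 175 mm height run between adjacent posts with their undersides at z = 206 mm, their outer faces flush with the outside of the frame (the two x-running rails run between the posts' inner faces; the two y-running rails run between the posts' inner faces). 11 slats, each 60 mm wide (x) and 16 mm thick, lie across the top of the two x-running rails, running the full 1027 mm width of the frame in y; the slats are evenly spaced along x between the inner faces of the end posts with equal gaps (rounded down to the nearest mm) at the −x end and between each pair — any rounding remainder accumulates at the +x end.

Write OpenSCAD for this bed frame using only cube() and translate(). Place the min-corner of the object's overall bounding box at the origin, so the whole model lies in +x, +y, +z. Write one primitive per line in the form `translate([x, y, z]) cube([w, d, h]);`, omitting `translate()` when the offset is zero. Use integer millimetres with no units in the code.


cube([88, 88, 500]);
translate([0, 939, 0]) cube([88, 88, 500]);
translate([1864, 0, 0]) cube([88, 88, 500]);
translate([1864, 939, 0]) cube([88, 88, 500]);
translate([88, 0, 206]) cube([1776, 26, 175]);
translate([88, 1001, 206]) cube([1776, 26, 175]);
translate([0, 88, 206]) cube([26, 851, 175]);
translate([1926, 88, 206]) cube([26, 851, 175]);
translate([181, 0, 381]) cube([60, 1027, 16]);
translate([334, 0, 381]) cube([60, 1027, 16]);
translate([487, 0, 381]) cube([60, 1027, 16]);
translate([640, 0, 381]) cube([60, 1027, 16]);
translate([793, 0, 381]) cube([60, 1027, 16]);
translate([946, 0, 381]) cube([60, 1027, 16]);
translate([1099, 0, 381]) cube([60, 1027, 16]);
translate([1252, 0, 381]) cube([60, 1027, 16]);
translate([1405, 0, 381]) cube([60, 1027, 16]);
translate([1558, 0, 381]) cube([60, 1027, 16]);
translate([1711, 0, 381]) cube([60, 1027, 16]);


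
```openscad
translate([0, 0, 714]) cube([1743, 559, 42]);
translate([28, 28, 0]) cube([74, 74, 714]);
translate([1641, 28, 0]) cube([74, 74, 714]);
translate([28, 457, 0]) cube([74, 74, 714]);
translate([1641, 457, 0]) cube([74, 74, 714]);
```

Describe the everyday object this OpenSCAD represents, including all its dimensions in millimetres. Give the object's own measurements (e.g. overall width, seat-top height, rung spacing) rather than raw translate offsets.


A rectangular dining table. The top is 1743×559×42 mm with its upper surface at z = 756 mm. It stands on four 74×74 mm square legs, each inset 28 mm from the nearest pair of top edges, running from the floor to the underside of the top.


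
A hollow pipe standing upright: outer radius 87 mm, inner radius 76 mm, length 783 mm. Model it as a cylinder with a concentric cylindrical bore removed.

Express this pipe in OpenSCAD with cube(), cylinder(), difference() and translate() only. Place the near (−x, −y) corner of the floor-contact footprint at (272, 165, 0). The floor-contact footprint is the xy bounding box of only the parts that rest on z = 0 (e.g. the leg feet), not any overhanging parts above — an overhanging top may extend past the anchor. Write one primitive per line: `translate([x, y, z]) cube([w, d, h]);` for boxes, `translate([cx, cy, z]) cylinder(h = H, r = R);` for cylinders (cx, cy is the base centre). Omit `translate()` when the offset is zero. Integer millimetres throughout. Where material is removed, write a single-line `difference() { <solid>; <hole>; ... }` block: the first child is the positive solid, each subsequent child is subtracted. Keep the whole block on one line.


difference() { translate([359, 252, 0]) cylinder(h = 783, r = 87); translate([359, 252, 0]) cylinder(h = 783, r = 76); }


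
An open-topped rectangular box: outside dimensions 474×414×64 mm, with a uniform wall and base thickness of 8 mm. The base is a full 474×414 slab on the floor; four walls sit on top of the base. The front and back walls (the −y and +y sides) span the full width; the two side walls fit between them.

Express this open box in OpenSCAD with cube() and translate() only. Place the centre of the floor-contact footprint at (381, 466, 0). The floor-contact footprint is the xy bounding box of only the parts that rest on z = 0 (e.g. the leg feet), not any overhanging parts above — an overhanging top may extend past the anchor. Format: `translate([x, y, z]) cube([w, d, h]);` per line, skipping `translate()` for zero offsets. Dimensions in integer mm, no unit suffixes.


translate([144, 259, 0]) cube([474, 414, 8]);
translate([144, 259, 8]) cube([474, 8, 56]);
translate([144, 665, 8]) cube([474, 8, 56]);
translate([144, 267, 8]) cube([8, 398, 56]);
translate([610, 267, 8]) cube([8, 398, 56]);


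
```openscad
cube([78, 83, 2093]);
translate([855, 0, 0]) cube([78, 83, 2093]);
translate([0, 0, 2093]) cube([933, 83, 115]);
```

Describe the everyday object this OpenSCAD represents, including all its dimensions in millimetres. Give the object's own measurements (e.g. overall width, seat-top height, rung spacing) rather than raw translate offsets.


A door frame. The clear opening is 777 mm wide and 2093 mm high. Two 78 mm wide jambs, 83 mm deep, stand either side of the opening from the floor to the top of the opening. A 115 mm thick head sits across the top of both jambs, spanning the full outside width of the frame.


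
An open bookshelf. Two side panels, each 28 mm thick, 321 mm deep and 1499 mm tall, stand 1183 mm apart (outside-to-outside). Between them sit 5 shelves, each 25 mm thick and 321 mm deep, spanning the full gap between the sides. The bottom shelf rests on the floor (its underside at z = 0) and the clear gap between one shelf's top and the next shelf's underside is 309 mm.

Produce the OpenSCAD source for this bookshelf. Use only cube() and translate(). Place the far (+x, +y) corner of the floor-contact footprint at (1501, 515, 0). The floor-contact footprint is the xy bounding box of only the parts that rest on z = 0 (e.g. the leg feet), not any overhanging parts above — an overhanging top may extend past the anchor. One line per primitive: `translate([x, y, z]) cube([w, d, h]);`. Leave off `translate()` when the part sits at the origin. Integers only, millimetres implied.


translate([318, 194, 0]) cube([28, 321, 1499]);
translate([1473, 194, 0]) cube([28, 321, 1499]);
translate([346, 194, 0]) cube([1127, 321, 25]);
translate([346, 194, 334]) cube([1127, 321, 25]);
translate([346, 194, 668]) cube([1127, 321, 25]);
translate([346, 194, 1002]) cube([1127, 321, 25]);
translate([346, 194, 1336]) cube([1127, 321, 25]);


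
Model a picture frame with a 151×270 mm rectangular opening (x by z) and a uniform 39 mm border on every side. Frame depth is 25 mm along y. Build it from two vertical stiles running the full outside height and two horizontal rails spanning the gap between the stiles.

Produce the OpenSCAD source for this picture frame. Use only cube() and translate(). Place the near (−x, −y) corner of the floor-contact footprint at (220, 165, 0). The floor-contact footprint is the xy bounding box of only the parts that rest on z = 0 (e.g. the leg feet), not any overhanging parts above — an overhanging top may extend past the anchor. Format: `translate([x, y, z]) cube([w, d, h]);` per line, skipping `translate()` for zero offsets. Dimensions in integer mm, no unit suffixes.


translate([220, 165, 0]) cube([39, 25, 348]);
translate([410, 165, 0]) cube([39, 25, 348]);
translate([259, 165, 0]) cube([151, 25, 39]);
translate([259, 165, 309]) cube([151, 25, 39]);


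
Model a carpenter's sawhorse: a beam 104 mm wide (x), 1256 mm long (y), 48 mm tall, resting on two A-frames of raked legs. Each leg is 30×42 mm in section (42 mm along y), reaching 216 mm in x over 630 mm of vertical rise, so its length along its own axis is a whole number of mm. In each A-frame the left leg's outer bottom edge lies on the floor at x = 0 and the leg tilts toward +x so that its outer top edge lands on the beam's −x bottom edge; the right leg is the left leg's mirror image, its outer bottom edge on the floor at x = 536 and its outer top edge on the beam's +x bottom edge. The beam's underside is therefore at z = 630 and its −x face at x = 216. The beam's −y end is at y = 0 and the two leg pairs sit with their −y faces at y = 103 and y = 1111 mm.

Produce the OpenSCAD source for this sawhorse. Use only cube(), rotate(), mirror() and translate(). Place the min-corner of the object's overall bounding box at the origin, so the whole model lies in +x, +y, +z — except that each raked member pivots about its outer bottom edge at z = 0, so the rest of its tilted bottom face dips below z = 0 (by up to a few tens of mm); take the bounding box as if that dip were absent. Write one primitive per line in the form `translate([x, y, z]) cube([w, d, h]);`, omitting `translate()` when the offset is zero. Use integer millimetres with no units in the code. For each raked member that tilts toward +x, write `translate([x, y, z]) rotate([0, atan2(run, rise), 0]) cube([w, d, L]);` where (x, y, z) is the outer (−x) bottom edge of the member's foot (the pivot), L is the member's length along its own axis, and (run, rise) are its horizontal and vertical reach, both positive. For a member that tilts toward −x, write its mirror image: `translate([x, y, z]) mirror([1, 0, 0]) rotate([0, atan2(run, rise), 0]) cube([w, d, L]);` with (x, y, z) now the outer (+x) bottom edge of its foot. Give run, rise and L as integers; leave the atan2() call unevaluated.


translate([216, 0, 630]) cube([104, 1256, 48]);
translate([0, 103, 0]) rotate([0, atan2(216, 630), 0]) cube([30, 42, 666]);
translate([536, 103, 0]) mirror([1, 0, 0]) rotate([0, atan2(216, 630), 0]) cube([30, 42, 666]);
translate([0, 1111, 0]) rotate([0, atan2(216, 630), 0]) cube([30, 42, 666]);
translate([536, 1111, 0]) mirror([1, 0, 0]) rotate([0, atan2(216, 630), 0]) cube([30, 42, 666]);


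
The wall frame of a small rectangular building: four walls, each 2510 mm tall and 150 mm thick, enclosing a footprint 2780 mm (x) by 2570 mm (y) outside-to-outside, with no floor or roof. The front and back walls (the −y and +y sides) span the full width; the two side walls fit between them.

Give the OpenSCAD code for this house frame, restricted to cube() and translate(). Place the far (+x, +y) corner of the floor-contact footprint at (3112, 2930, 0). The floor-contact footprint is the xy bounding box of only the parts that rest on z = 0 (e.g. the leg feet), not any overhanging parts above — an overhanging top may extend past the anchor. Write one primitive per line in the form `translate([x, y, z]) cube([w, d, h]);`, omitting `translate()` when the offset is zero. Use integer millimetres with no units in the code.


translate([332, 360, 0]) cube([2780, 150, 2510]);
translate([332, 2780, 0]) cube([2780, 150, 2510]);
translate([332, 510, 0]) cube([150, 2270, 2510]);
translate([2962, 510, 0]) cube([150, 2270, 2510]);


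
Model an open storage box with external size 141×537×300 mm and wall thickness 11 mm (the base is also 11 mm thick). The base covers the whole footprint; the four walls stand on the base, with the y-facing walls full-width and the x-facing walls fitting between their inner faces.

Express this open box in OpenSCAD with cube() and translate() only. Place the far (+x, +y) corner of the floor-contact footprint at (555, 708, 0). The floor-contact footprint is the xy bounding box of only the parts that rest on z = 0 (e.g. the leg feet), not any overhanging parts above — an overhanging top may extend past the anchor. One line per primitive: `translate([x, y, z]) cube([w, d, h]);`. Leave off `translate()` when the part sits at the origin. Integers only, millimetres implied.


translate([414, 171, 0]) cube([141, 537, 11]);
translate([414, 171, 11]) cube([141, 11, 289]);
translate([414, 697, 11]) cube([141, 11, 289]);
translate([414, 182, 11]) cube([11, 515, 289]);
translate([544, 182, 11]) cube([11, 515, 289]);


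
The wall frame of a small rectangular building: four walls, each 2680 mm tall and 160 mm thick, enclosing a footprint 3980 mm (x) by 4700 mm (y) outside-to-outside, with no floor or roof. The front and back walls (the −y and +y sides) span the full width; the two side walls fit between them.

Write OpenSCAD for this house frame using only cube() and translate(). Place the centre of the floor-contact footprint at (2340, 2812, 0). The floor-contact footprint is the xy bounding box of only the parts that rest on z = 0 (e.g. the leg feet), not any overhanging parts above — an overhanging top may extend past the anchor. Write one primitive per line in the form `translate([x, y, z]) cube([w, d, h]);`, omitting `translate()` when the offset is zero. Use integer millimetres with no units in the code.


translate([350, 462, 0]) cube([3980, 160, 2680]);
translate([350, 5002, 0]) cube([3980, 160, 2680]);
translate([350, 622, 0]) cube([160, 4380, 2680]);
translate([4170, 622, 0]) cube([160, 4380, 2680]);


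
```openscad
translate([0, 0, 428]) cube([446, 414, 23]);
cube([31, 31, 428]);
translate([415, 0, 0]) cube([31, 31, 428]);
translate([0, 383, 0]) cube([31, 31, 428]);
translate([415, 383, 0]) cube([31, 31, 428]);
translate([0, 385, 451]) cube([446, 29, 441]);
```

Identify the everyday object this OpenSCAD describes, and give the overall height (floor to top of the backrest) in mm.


A chair. The overall height is 892 mm.

A slab on four corner posts with a tall panel at the back — a chair. The seat slab sits at z = 428 with thickness 23, and the 441 mm backrest starts at the seat top, so the overall height is 428 + 23 + 441 = 892 mm.


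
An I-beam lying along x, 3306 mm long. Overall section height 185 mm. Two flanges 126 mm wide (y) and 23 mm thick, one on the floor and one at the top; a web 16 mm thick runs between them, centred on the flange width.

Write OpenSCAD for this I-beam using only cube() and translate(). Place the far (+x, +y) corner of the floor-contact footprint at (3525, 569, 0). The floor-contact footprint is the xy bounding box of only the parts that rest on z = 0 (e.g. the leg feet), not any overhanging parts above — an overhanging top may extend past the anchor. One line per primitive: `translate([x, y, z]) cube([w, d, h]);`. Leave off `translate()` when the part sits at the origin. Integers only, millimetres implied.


translate([219, 443, 0]) cube([3306, 126, 23]);
translate([219, 498, 23]) cube([3306, 16, 139]);
translate([219, 443, 162]) cube([3306, 126, 23]);


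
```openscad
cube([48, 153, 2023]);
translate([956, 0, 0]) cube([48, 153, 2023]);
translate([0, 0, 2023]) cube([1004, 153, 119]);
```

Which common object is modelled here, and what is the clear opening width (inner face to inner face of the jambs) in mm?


A door frame. The clear opening width is 908 mm.

Two 2023 mm tall posts with a header on top — a door frame. The left jamb is 48 mm wide at x = 0; the right jamb starts at x = 956. The clear opening is 956 − 48 = 908 mm.


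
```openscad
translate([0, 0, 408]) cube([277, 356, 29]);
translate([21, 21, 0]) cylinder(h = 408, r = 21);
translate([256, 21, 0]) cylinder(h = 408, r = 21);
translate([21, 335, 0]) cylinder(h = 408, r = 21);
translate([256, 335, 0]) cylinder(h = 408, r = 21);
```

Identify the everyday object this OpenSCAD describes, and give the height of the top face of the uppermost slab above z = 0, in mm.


A stool. The seat height is 437 mm.

A 277×356×29 slab at z = 408 on four corner cylinders — a stool. The seat top is 408 + 29 = 437 mm.


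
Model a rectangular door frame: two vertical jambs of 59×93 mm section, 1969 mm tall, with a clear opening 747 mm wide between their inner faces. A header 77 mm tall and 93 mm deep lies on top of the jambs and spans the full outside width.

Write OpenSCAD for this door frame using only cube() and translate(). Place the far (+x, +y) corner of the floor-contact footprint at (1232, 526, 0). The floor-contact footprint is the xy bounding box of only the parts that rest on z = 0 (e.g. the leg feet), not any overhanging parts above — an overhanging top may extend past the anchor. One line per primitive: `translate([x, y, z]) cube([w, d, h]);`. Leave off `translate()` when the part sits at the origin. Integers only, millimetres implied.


translate([367, 433, 0]) cube([59, 93, 1969]);
translate([1173, 433, 0]) cube([59, 93, 1969]);
translate([367, 433, 1969]) cube([865, 93, 77]);


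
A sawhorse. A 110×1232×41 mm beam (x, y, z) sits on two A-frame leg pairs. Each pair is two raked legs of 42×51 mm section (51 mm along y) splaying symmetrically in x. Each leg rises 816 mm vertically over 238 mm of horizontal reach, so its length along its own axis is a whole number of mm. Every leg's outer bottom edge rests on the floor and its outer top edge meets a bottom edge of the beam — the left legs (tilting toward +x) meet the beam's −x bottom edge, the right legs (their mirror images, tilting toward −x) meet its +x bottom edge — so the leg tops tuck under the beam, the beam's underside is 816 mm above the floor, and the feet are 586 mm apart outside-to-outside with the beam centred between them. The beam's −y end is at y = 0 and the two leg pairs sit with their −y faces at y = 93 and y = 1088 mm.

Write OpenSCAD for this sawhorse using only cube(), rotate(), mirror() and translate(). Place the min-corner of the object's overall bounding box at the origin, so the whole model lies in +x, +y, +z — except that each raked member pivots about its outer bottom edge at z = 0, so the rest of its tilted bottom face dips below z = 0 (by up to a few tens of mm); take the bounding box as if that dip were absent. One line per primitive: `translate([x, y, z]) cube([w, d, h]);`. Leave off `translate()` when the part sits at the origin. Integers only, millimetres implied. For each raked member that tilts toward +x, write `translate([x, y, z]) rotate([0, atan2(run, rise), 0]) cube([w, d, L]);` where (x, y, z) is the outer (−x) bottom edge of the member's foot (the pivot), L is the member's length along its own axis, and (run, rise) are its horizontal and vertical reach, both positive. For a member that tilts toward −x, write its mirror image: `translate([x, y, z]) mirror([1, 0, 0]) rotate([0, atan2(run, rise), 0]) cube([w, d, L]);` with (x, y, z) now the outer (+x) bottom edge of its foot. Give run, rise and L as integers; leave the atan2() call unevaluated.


translate([238, 0, 816]) cube([110, 1232, 41]);
translate([0, 93, 0]) rotate([0, atan2(238, 816), 0]) cube([42, 51, 850]);
translate([586, 93, 0]) mirror([1, 0, 0]) rotate([0, atan2(238, 816), 0]) cube([42, 51, 850]);
translate([0, 1088, 0]) rotate([0, atan2(238, 816), 0]) cube([42, 51, 850]);
translate([586, 1088, 0]) mirror([1, 0, 0]) rotate([0, atan2(238, 816), 0]) cube([42, 51, 850]);


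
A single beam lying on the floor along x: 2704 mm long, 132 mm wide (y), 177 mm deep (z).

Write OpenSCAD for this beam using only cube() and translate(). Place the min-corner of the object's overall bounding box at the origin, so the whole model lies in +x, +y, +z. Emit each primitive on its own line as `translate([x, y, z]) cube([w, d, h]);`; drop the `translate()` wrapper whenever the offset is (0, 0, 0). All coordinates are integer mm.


cube([2704, 132, 177]);


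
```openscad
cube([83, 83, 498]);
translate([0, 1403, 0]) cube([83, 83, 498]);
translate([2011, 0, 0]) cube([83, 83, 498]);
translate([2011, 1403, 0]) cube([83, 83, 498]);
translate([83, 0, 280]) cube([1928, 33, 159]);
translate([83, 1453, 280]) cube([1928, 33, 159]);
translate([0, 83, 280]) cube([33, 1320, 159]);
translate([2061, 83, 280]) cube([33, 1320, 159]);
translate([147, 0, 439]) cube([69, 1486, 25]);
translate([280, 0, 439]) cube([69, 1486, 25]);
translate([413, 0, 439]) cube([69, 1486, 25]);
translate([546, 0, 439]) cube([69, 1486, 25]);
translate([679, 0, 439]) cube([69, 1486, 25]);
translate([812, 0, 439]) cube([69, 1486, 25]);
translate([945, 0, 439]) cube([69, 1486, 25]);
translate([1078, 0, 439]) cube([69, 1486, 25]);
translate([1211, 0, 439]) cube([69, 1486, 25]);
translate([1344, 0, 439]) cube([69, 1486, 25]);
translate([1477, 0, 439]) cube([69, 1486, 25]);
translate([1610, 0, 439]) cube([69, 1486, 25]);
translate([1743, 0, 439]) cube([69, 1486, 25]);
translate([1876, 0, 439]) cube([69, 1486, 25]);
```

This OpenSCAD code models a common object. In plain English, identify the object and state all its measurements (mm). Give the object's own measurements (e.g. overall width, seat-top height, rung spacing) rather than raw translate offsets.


A bed frame 2094 mm long (x) by 1486 mm wide (y). Four 83×83 mm corner posts, 498 mm tall, at the corners of the footprint. Four rails of 33 mm thickness and 159 mm height run between adjacent posts with their undersides at z = 280 mm, their outer faces flush with the outside of the frame (the two x-running rails run between the posts' inner faces; the two y-running rails run between the posts' inner faces). 14 slats, each 69 mm wide (x) and 25 mm thick, lie across the top of the two x-running rails, running the full 1486 mm width of the frame in y; along x they sit between the end posts with a 64 mm gap after the −x posts and between neighbouring slats, leaving 66 mm before the +x posts.


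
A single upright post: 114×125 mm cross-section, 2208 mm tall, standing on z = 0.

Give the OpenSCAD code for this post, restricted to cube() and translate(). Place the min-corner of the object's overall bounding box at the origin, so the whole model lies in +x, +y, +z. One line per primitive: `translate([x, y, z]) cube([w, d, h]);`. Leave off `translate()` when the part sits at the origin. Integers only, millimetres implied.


cube([114, 125, 2208]);


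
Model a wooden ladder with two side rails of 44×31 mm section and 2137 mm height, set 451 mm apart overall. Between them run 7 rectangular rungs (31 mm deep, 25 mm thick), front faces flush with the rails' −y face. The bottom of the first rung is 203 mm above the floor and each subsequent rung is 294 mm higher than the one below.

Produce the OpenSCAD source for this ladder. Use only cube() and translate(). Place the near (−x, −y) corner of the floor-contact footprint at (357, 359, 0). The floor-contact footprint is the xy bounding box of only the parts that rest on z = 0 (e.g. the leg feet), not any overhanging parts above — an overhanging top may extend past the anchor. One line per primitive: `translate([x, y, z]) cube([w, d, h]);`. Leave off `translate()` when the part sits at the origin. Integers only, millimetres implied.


// rung span = 451 - 2*44 = 363
// rung[k] z = 203 + k*294
translate([357, 359, 0]) cube([44, 31, 2137]);
translate([764, 359, 0]) cube([44, 31, 2137]);
translate([401, 359, 203]) cube([363, 31, 25]);
translate([401, 359, 497]) cube([363, 31, 25]);
translate([401, 359, 791]) cube([363, 31, 25]);
translate([401, 359, 1085]) cube([363, 31, 25]);
translate([401, 359, 1379]) cube([363, 31, 25]);
translate([401, 359, 1673]) cube([363, 31, 25]);
translate([401, 359, 1967]) cube([363, 31, 25]);


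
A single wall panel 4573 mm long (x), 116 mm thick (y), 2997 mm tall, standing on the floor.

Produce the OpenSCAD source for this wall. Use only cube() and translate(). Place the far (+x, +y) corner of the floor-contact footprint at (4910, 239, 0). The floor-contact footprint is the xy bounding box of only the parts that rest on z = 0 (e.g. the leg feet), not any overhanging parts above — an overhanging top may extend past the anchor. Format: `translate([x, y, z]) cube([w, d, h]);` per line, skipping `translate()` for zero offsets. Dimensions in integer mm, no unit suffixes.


translate([337, 123, 0]) cube([4573, 116, 2997]);


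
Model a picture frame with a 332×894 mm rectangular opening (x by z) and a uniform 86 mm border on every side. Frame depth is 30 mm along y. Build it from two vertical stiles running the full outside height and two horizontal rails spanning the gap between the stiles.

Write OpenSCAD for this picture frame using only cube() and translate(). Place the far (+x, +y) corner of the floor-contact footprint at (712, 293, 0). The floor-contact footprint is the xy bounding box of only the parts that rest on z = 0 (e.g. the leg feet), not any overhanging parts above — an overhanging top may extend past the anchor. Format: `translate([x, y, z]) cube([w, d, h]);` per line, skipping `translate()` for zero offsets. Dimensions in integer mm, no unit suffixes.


translate([208, 263, 0]) cube([86, 30, 1066]);
translate([626, 263, 0]) cube([86, 30, 1066]);
translate([294, 263, 0]) cube([332, 30, 86]);
translate([294, 263, 980]) cube([332, 30, 86]);


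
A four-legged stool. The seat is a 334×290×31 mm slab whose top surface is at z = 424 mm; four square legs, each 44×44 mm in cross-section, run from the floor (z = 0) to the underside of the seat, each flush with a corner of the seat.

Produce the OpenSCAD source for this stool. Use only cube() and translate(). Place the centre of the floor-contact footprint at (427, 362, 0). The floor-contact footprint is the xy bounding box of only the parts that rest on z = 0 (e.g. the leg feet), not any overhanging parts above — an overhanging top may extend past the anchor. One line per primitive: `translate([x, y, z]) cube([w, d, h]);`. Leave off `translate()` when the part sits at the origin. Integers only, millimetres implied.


translate([260, 217, 393]) cube([334, 290, 31]);
translate([260, 217, 0]) cube([44, 44, 393]);
translate([550, 217, 0]) cube([44, 44, 393]);
translate([260, 463, 0]) cube([44, 44, 393]);
translate([550, 463, 0]) cube([44, 44, 393]);


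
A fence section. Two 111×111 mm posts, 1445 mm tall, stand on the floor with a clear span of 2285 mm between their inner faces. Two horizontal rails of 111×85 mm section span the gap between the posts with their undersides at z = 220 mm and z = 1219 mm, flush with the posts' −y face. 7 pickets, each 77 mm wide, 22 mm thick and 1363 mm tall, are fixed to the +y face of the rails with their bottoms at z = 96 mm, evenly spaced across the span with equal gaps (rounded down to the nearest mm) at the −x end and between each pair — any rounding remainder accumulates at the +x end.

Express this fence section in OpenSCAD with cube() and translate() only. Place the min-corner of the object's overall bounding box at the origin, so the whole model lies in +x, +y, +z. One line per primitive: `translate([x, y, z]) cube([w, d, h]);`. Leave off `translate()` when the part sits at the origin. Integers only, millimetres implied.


cube([111, 111, 1445]);
translate([2396, 0, 0]) cube([111, 111, 1445]);
translate([111, 0, 220]) cube([2285, 111, 85]);
translate([111, 0, 1219]) cube([2285, 111, 85]);
translate([329, 111, 96]) cube([77, 22, 1363]);
translate([624, 111, 96]) cube([77, 22, 1363]);
translate([919, 111, 96]) cube([77, 22, 1363]);
translate([1214, 111, 96]) cube([77, 22, 1363]);
translate([1509, 111, 96]) cube([77, 22, 1363]);
translate([1804, 111, 96]) cube([77, 22, 1363]);
translate([2099, 111, 96]) cube([77, 22, 1363]);


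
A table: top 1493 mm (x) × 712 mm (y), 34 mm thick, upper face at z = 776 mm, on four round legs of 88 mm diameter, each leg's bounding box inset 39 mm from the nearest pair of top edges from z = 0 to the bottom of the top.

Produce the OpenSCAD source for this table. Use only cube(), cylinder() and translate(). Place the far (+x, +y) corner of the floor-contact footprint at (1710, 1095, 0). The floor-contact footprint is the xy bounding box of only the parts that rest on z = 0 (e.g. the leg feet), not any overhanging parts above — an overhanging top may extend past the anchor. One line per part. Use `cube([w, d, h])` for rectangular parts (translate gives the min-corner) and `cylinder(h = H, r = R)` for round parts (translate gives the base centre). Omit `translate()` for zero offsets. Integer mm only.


translate([256, 422, 742]) cube([1493, 712, 34]);
translate([339, 505, 0]) cylinder(h = 742, r = 44);
translate([1666, 505, 0]) cylinder(h = 742, r = 44);
translate([339, 1051, 0]) cylinder(h = 742, r = 44);
translate([1666, 1051, 0]) cylinder(h = 742, r = 44);


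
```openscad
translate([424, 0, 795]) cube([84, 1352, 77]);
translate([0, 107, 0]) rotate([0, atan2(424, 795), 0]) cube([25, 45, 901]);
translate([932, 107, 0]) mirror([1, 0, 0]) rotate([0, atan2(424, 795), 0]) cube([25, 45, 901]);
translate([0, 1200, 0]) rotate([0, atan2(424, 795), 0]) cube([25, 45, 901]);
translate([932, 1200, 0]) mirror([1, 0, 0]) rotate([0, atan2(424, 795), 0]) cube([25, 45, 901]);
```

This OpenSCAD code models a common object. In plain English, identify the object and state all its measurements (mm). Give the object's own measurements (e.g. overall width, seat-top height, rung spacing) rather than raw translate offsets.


A sawhorse. A 84×1352×77 mm beam (x, y, z) sits on two A-frame leg pairs. Each pair is two raked legs of 25×45 mm section (45 mm along y) splaying symmetrically in x. Each leg rises 795 mm vertically over 424 mm of horizontal reach and is 901 mm long along its own axis. Every leg's outer bottom edge rests on the floor and its outer top edge meets a bottom edge of the beam — the left legs (tilting toward +x) meet the beam's −x bottom edge, the right legs (their mirror images, tilting toward −x) meet its +x bottom edge — so the leg tops tuck under the beam, the beam's underside is 795 mm above the floor, and the feet are 932 mm apart outside-to-outside with the beam centred between them. The two leg pairs are set in 107 mm from either end of the beam.


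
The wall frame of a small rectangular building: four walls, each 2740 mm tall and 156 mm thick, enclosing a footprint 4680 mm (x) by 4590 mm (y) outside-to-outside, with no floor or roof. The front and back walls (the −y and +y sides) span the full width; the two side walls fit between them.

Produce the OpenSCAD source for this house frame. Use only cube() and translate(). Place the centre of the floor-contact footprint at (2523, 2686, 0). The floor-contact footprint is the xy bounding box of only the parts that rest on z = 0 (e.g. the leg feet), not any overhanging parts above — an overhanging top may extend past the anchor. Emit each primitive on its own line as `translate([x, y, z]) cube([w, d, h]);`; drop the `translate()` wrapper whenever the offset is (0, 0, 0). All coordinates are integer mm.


translate([183, 391, 0]) cube([4680, 156, 2740]);
translate([183, 4825, 0]) cube([4680, 156, 2740]);
translate([183, 547, 0]) cube([156, 4278, 2740]);
translate([4707, 547, 0]) cube([156, 4278, 2740]);


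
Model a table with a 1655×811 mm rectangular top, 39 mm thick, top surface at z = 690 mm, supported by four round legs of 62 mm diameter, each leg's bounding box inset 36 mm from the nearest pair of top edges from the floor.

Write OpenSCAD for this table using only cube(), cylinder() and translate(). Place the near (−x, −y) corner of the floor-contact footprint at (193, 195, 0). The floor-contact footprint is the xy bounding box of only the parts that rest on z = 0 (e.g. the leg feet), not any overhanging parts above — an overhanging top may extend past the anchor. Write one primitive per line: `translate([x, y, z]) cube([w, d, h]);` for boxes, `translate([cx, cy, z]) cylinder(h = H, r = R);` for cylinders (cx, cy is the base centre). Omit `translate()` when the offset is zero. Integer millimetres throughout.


// leg_h = 690 - 39 = 651
translate([157, 159, 651]) cube([1655, 811, 39]);
translate([224, 226, 0]) cylinder(h = 651, r = 31);
translate([1745, 226, 0]) cylinder(h = 651, r = 31);
translate([224, 903, 0]) cylinder(h = 651, r = 31);
translate([1745, 903, 0]) cylinder(h = 651, r = 31);


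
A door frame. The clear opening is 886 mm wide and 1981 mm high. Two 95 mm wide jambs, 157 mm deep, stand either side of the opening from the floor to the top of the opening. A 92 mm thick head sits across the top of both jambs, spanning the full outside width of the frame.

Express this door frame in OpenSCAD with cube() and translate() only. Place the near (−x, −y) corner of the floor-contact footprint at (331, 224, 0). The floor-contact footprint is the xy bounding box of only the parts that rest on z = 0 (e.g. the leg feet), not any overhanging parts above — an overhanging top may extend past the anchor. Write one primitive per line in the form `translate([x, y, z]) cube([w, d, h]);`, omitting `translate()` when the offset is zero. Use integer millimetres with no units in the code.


translate([331, 224, 0]) cube([95, 157, 1981]);
translate([1312, 224, 0]) cube([95, 157, 1981]);
translate([331, 224, 1981]) cube([1076, 157, 92]);
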